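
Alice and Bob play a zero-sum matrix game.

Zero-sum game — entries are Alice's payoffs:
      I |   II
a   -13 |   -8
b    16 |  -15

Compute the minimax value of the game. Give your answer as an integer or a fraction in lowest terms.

Row minima are -13 and -15, so Alice's maximin is -13; column maxima are 16 and -8, so Bob's minimax is -8. These differ, so the equilibrium is in mixed strategies.
Let Alice play a with probability p. Bob is indifferent when −13p + 16(1−p) = −8p − 15(1−p), giving p = 31/36.
Let Bob play I with probability q. Alice is indifferent when −13q − 8(1−q) = 16q − 15(1−q), giving q = 7/36.
The value is -13·(7/36) + (-8)·(29/36) = -323/36.

-323/36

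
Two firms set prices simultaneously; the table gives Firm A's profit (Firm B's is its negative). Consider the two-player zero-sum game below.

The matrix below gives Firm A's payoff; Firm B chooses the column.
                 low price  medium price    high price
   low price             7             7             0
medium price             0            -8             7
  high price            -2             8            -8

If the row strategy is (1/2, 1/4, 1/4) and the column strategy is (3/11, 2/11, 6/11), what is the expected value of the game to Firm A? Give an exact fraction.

Against (3/11, 2/11, 6/11), each row's expected payoff is low price: 35/11; medium price: 26/11; high price: -38/11.
Taking the (1/2, 1/4, 1/4)-weighted average: (1/2)·(35/11) + (1/4)·(26/11) + (1/4)·(-38/11) = 29/22.

29/22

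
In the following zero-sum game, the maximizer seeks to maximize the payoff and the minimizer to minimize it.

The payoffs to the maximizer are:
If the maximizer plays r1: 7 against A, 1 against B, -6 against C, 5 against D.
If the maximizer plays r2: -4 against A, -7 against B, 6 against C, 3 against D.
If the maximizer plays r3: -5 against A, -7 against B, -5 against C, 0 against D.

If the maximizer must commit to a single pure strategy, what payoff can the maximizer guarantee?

The worst-case payoff for each row is r1: -6, r2: -7, r3: -7.
The best of these is -6.

-6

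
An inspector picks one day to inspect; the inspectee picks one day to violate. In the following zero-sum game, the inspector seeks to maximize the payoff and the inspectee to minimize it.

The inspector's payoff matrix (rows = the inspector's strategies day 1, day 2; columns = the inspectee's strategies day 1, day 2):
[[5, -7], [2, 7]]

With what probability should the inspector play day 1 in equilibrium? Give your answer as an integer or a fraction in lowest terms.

Row minima are -7 and 2, so the inspector's maximin is 2; column maxima are 5 and 7, so the inspectee's minimax is 5. These differ, so the equilibrium is in mixed strategies.
Let the inspector play day 1 with probability p. The inspectee is indifferent when 5p + 2(1−p) = −7p + 7(1−p), giving p = 5/17.

5/17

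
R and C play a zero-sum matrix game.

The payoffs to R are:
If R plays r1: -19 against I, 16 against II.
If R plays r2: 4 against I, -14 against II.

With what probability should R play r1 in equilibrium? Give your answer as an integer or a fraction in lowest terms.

Row minima are -19 and -14, so R's maximin is -14; column maxima are 4 and 16, so C's minimax is 4. These differ, so the equilibrium is in mixed strategies.
Let R play r1 with probability p. C is indifferent when −19p + 4(1−p) = 16p − 14(1−p), giving p = 18/53.

18/53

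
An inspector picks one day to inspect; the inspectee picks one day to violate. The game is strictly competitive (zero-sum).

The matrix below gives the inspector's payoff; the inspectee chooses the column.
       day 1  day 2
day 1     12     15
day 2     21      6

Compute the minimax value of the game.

Row minima are 12 and 6, so the inspector's maximin is 12; column maxima are 21 and 15, so the inspectee's minimax is 15. These differ, so the equilibrium is in mixed strategies.
Let the inspector play day 1 with probability p. The inspectee is indifferent when 12p + 21(1−p) = 15p + 6(1−p), giving p = 5/6.
Let the inspectee play day 1 with probability q. The inspector is indifferent when 12q + 15(1−q) = 21q + 6(1−q), giving q = 1/2.
The value is 12·(1/2) + (15)·(1/2) = 27/2.

27/2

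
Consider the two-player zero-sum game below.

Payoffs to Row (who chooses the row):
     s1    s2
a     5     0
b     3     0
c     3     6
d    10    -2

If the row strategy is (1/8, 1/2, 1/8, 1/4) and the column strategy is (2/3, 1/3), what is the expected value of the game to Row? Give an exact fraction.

Against (2/3, 1/3), each row's expected payoff is a: 10/3; b: 2; c: 4; d: 6.
Taking the (1/8, 1/2, 1/8, 1/4)-weighted average: (1/8)·(10/3) + (1/2)·(2) + (1/8)·(4) + (1/4)·(6) = 41/12.

41/12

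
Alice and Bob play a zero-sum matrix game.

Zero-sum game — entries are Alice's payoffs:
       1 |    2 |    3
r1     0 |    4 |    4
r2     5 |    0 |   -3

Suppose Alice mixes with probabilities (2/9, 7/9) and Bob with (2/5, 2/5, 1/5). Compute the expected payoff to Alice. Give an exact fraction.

Against (2/5, 2/5, 1/5), each row's expected payoff is r1: 12/5; r2: 7/5.
Taking the (2/9, 7/9)-weighted average: (2/9)·(12/5) + (7/9)·(7/5) = 73/45.

73/45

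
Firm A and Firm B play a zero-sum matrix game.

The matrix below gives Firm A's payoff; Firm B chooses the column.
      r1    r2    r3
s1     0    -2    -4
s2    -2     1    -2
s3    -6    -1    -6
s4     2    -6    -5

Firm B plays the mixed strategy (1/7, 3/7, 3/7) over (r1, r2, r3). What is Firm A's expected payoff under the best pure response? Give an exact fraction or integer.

-5/7

s1: (0)·(1/7) + (-2)·(3/7) + (-4)·(3/7) = -18/7.
s2: (-2)·(1/7) + (1)·(3/7) + (-2)·(3/7) = -5/7.
s3: (-6)·(1/7) + (-1)·(3/7) + (-6)·(3/7) = -27/7.
s4: (2)·(1/7) + (-6)·(3/7) + (-5)·(3/7) = -31/7.
The best pure response is s2 with expected payoff -5/7.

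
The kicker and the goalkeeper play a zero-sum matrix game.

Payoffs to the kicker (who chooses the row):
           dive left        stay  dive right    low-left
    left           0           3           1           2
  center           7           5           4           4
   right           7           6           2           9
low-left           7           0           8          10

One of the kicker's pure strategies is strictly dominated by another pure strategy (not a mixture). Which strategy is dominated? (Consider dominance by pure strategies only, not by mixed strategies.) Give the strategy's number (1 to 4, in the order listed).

1

Compare left with center: 7 > 0, 5 > 3, 4 > 1, 4 > 2.
So center strictly dominates left for the kicker; left is strictly dominated.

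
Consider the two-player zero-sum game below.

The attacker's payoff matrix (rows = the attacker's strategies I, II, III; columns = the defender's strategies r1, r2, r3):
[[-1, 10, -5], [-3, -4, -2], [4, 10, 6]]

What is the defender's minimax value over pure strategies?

4

The worst case (largest entry) in each column is r1: 4, r2: 10, r3: 6.
The best (smallest) of these is 4.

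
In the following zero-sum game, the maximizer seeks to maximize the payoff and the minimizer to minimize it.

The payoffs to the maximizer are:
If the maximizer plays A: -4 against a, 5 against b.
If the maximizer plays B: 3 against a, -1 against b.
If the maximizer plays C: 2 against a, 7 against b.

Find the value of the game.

Row A is strictly dominated by row C, so the maximizer never plays it.
The remaining 2×2 game on (B, C) × (a, b) has no saddle point. Let the maximizer play B with probability p; indifference gives 3p + 2(1−p) = −p + 7(1−p), so p = 5/9.
Similarly the minimizer's optimal q on a is 8/9, and the value is 3·(8/9) + (-1)·(1/9) = 23/9.

23/9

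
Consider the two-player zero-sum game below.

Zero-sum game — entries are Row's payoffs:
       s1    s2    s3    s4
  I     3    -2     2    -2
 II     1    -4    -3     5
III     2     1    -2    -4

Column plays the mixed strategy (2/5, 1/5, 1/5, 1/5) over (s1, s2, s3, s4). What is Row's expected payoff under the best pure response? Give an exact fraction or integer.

4/5

I: (3)·(2/5) + (-2)·(1/5) + (2)·(1/5) + (-2)·(1/5) = 4/5.
II: (1)·(2/5) + (-4)·(1/5) + (-3)·(1/5) + (5)·(1/5) = 0.
III: (2)·(2/5) + (1)·(1/5) + (-2)·(1/5) + (-4)·(1/5) = -1/5.
The best pure response is I with expected payoff 4/5.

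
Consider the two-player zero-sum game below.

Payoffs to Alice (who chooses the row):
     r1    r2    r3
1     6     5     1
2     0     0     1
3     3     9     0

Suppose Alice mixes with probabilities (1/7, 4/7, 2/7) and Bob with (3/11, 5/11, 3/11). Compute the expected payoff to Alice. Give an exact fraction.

Against (3/11, 5/11, 3/11), each row's expected payoff is 1: 46/11; 2: 3/11; 3: 54/11.
Taking the (1/7, 4/7, 2/7)-weighted average: (1/7)·(46/11) + (4/7)·(3/11) + (2/7)·(54/11) = 166/77.

166/77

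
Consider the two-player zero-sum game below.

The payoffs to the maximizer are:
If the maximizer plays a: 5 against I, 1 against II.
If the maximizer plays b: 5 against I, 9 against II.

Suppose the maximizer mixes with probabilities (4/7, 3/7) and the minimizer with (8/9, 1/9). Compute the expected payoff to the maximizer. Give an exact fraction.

Against (8/9, 1/9), each row's expected payoff is a: 41/9; b: 49/9.
Taking the (4/7, 3/7)-weighted average: (4/7)·(41/9) + (3/7)·(49/9) = 311/63.

311/63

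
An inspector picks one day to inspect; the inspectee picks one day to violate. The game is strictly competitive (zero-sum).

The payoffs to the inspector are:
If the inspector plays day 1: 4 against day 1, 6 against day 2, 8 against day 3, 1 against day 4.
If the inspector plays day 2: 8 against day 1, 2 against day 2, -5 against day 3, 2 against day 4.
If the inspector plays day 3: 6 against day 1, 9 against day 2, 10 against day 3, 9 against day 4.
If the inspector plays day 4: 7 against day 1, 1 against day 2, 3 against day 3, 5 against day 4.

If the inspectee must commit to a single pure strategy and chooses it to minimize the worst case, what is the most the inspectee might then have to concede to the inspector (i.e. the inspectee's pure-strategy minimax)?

8

The worst case (largest entry) in each column is day 1: 8, day 2: 9, day 3: 10, day 4: 9.
The best (smallest) of these is 8.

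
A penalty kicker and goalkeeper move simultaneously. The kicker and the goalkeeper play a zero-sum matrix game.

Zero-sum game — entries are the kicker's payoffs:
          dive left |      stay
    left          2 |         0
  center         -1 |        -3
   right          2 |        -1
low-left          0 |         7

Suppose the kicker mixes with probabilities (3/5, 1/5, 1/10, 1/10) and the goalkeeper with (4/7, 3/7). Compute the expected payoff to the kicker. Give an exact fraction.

Against (4/7, 3/7), each row's expected payoff is left: 8/7; center: -13/7; right: 5/7; low-left: 3.
Taking the (3/5, 1/5, 1/10, 1/10)-weighted average: (3/5)·(8/7) + (1/5)·(-13/7) + (1/10)·(5/7) + (1/10)·(3) = 24/35.

24/35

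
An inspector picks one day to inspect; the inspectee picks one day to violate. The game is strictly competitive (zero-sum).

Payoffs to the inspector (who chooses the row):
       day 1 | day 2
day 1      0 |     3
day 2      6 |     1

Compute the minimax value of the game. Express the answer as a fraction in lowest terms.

Row minima are 0 and 1, so the inspector's maximin is 1; column maxima are 6 and 3, so the inspectee's minimax is 3. These differ, so the equilibrium is in mixed strategies.
Let the inspector play day 1 with probability p. The inspectee is indifferent when 6(1−p) = 3p + (1−p), giving p = 5/8.
Let the inspectee play day 1 with probability q. The inspector is indifferent when 3(1−q) = 6q + (1−q), giving q = 1/4.
The value is 0·(1/4) + (3)·(3/4) = 9/4.

9/4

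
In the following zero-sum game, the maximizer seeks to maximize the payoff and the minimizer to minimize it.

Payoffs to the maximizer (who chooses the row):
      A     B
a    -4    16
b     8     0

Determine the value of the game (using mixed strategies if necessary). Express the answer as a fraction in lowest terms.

Row minima are -4 and 0, so the maximizer's maximin is 0; column maxima are 8 and 16, so the minimizer's minimax is 8. These differ, so the equilibrium is in mixed strategies.
Let the maximizer play a with probability p. The minimizer is indifferent when −4p + 8(1−p) = 16p, giving p = 2/7.
Let the minimizer play A with probability q. The maximizer is indifferent when −4q + 16(1−q) = 8q, giving q = 4/7.
The value is -4·(4/7) + (16)·(3/7) = 32/7.

32/7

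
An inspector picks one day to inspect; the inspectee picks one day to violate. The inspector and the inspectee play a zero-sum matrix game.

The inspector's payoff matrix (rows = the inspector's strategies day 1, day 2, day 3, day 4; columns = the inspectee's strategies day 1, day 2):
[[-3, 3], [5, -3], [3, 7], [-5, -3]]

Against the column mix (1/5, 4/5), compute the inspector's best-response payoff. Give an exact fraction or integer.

day 1: (-3)·(1/5) + (3)·(4/5) = 9/5.
day 2: (5)·(1/5) + (-3)·(4/5) = -7/5.
day 3: (3)·(1/5) + (7)·(4/5) = 31/5.
day 4: (-5)·(1/5) + (-3)·(4/5) = -17/5.
The best pure response is day 3 with expected payoff 31/5.

31/5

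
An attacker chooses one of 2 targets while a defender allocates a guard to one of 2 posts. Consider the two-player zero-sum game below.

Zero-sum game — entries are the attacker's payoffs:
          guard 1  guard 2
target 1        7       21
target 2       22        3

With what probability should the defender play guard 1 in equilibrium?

Row minima are 7 and 3, so the attacker's maximin is 7; column maxima are 22 and 21, so the defender's minimax is 21. These differ, so the equilibrium is in mixed strategies.
Let the defender play guard 1 with probability q. The attacker is indifferent when 7q + 21(1−q) = 22q + 3(1−q), giving q = 6/11.

6/11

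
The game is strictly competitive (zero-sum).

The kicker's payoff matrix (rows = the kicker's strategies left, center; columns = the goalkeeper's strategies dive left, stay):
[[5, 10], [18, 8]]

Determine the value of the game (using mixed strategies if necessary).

Row minima are 5 and 8, so the kicker's maximin is 8; column maxima are 18 and 10, so the goalkeeper's minimax is 10. These differ, so the equilibrium is in mixed strategies.
Let the kicker play left with probability p. The goalkeeper is indifferent when 5p + 18(1−p) = 10p + 8(1−p), giving p = 2/3.
Let the goalkeeper play dive left with probability q. The kicker is indifferent when 5q + 10(1−q) = 18q + 8(1−q), giving q = 2/15.
The value is 5·(2/15) + (10)·(13/15) = 28/3.

28/3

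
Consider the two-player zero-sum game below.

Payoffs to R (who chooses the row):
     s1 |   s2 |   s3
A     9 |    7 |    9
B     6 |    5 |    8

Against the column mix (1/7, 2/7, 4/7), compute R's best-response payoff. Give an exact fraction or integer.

A: (9)·(1/7) + (7)·(2/7) + (9)·(4/7) = 59/7.
B: (6)·(1/7) + (5)·(2/7) + (8)·(4/7) = 48/7.
The best pure response is A with expected payoff 59/7.

59/7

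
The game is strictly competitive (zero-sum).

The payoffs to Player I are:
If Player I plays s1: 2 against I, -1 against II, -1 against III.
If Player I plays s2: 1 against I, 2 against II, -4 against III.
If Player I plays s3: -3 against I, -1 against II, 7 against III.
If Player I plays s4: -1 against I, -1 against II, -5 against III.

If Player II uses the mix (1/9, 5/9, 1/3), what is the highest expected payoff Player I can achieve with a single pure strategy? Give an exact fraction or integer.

s1: (2)·(1/9) + (-1)·(5/9) + (-1)·(1/3) = -2/3.
s2: (1)·(1/9) + (2)·(5/9) + (-4)·(1/3) = -1/9.
s3: (-3)·(1/9) + (-1)·(5/9) + (7)·(1/3) = 13/9.
s4: (-1)·(1/9) + (-1)·(5/9) + (-5)·(1/3) = -7/3.
The best pure response is s3 with expected payoff 13/9.

13/9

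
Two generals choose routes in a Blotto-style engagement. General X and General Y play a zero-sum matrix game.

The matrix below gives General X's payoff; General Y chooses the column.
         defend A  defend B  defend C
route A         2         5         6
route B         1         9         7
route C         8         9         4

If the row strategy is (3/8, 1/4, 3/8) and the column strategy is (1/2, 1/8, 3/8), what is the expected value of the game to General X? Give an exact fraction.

5

Against (1/2, 1/8, 3/8), each row's expected payoff is route A: 31/8; route B: 17/4; route C: 53/8.
Taking the (3/8, 1/4, 3/8)-weighted average: (3/8)·(31/8) + (1/4)·(17/4) + (3/8)·(53/8) = 5.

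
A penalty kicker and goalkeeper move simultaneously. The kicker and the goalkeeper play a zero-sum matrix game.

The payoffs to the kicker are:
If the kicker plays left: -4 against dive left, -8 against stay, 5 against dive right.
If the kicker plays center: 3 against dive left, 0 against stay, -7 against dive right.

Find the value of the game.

-14/5

Column dive left is strictly dominated by stay for the goalkeeper (it gives the kicker more in every row).
The remaining 2×2 game on (left, center) × (stay, dive right) has no saddle point. Let the kicker play left with probability p; indifference gives −8p = 5p − 7(1−p), so p = 7/20.
Similarly the goalkeeper's optimal q on stay is 3/5, and the value is -8·(3/5) + (5)·(2/5) = -14/5.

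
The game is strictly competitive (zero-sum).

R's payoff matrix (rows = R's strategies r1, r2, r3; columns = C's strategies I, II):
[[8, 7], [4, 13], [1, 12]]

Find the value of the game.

Row r3 is strictly dominated by row r2, so R never plays it.
The remaining 2×2 game on (r1, r2) × (I, II) has no saddle point. Let R play r1 with probability p; indifference gives 8p + 4(1−p) = 7p + 13(1−p), so p = 9/10.
Similarly C's optimal q on I is 3/5, and the value is 8·(3/5) + (7)·(2/5) = 38/5.

38/5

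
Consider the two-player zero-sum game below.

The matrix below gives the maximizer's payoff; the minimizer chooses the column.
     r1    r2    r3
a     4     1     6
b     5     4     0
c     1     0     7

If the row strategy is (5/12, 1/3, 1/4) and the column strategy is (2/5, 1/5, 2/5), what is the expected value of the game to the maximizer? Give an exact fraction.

209/60

Against (2/5, 1/5, 2/5), each row's expected payoff is a: 21/5; b: 14/5; c: 16/5.
Taking the (5/12, 1/3, 1/4)-weighted average: (5/12)·(21/5) + (1/3)·(14/5) + (1/4)·(16/5) = 209/60.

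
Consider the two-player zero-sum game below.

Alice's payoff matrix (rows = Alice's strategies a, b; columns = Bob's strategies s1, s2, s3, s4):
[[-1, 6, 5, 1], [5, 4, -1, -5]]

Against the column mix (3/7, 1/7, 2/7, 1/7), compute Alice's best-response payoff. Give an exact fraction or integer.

a: (-1)·(3/7) + (6)·(1/7) + (5)·(2/7) + (1)·(1/7) = 2.
b: (5)·(3/7) + (4)·(1/7) + (-1)·(2/7) + (-5)·(1/7) = 12/7.
The best pure response is a with expected payoff 2.

2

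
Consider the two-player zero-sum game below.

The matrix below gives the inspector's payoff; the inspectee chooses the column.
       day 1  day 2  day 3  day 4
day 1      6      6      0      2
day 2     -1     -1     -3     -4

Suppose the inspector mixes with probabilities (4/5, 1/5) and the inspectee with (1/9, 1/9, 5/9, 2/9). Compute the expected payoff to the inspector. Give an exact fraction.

13/15

Against (1/9, 1/9, 5/9, 2/9), each row's expected payoff is day 1: 16/9; day 2: -25/9.
Taking the (4/5, 1/5)-weighted average: (4/5)·(16/9) + (1/5)·(-25/9) = 13/15.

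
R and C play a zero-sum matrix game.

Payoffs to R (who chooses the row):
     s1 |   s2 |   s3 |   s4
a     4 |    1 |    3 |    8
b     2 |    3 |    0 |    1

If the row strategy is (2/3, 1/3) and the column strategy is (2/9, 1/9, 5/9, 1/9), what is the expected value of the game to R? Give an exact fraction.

Against (2/9, 1/9, 5/9, 1/9), each row's expected payoff is a: 32/9; b: 8/9.
Taking the (2/3, 1/3)-weighted average: (2/3)·(32/9) + (1/3)·(8/9) = 8/3.

8/3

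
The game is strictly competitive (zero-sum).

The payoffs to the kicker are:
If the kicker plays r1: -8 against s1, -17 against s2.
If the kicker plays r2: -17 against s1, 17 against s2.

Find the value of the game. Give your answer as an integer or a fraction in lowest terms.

Row minima are -17 and -17, so the kicker's maximin is -17; column maxima are -8 and 17, so the goalkeeper's minimax is -8. These differ, so the equilibrium is in mixed strategies.
Let the kicker play r1 with probability p. The goalkeeper is indifferent when −8p − 17(1−p) = −17p + 17(1−p), giving p = 34/43.
Let the goalkeeper play s1 with probability q. The kicker is indifferent when −8q − 17(1−q) = −17q + 17(1−q), giving q = 34/43.
The value is -8·(34/43) + (-17)·(9/43) = -425/43.

-425/43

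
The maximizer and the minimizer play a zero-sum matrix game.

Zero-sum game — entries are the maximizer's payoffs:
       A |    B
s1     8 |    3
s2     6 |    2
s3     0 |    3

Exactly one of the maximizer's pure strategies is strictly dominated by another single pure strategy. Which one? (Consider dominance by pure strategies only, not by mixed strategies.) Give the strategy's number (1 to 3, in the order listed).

2

Compare s2 with s1: 8 > 6, 3 > 2.
So s1 strictly dominates s2 for the maximizer; s2 is strictly dominated.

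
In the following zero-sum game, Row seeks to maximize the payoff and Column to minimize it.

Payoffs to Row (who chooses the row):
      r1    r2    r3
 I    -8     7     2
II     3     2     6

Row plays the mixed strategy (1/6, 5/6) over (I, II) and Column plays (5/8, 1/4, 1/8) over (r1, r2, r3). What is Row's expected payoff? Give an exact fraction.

101/48

Against (5/8, 1/4, 1/8), each row's expected payoff is I: -3; II: 25/8.
Taking the (1/6, 5/6)-weighted average: (1/6)·(-3) + (5/6)·(25/8) = 101/48.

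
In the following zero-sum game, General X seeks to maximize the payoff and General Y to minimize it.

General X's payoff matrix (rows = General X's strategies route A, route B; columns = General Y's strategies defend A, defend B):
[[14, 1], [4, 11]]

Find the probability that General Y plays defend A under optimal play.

Row minima are 1 and 4, so General X's maximin is 4; column maxima are 14 and 11, so General Y's minimax is 11. These differ, so the equilibrium is in mixed strategies.
Let General Y play defend A with probability q. General X is indifferent when 14q + (1−q) = 4q + 11(1−q), giving q = 1/2.

1/2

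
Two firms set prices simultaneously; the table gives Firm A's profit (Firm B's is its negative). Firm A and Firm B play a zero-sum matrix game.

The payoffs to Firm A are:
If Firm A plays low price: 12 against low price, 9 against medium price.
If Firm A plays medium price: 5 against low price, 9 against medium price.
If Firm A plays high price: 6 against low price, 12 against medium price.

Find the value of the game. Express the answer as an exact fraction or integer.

Row medium price is strictly dominated by row high price, so Firm A never plays it.
The remaining 2×2 game on (low price, high price) × (low price, medium price) has no saddle point. Let Firm A play low price with probability p; indifference gives 12p + 6(1−p) = 9p + 12(1−p), so p = 2/3.
Similarly Firm B's optimal q on low price is 1/3, and the value is 12·(1/3) + (9)·(2/3) = 10.

10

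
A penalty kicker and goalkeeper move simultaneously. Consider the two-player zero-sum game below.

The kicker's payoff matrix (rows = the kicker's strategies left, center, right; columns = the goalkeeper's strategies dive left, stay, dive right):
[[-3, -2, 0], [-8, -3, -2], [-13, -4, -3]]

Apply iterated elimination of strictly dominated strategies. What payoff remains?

-3

Column stay is strictly dominated by dive left for the goalkeeper (-3<-2, -8<-3, -13<-4); eliminate stay.
Column dive right is strictly dominated by dive left for the goalkeeper (-3<0, -8<-2, -13<-3); eliminate dive right.
Row right is strictly dominated by row left (-3>-13); eliminate right.
Row center is strictly dominated by row left (-3>-8); eliminate center.
Only (left, dive left) remains, with payoff -3.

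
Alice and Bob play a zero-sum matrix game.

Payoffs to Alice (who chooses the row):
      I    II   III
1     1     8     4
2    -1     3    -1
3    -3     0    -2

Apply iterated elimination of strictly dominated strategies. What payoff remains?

1

Column II is strictly dominated by I for Bob (1<8, -1<3, -3<0); eliminate II.
Row 2 is strictly dominated by row 1 (1>-1, 4>-1); eliminate 2.
Row 3 is strictly dominated by row 1 (1>-3, 4>-2); eliminate 3.
Column III is strictly dominated by I for Bob (1<4); eliminate III.
Only (1, I) remains, with payoff 1.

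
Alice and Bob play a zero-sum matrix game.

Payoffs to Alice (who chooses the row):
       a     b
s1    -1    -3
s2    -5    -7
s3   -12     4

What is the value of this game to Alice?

-20/9

Row s2 is strictly dominated by row s1, so Alice never plays it.
The remaining 2×2 game on (s1, s3) × (a, b) has no saddle point. Let Alice play s1 with probability p; indifference gives −p − 12(1−p) = −3p + 4(1−p), so p = 8/9.
Similarly Bob's optimal q on a is 7/18, and the value is -1·(7/18) + (-3)·(11/18) = -20/9.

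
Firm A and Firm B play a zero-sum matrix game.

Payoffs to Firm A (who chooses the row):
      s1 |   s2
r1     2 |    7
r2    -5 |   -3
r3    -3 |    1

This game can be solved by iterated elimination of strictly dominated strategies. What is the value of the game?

2

Column s2 is strictly dominated by s1 for Firm B (2<7, -5<-3, -3<1); eliminate s2.
Row r2 is strictly dominated by row r1 (2>-5); eliminate r2.
Row r3 is strictly dominated by row r1 (2>-3); eliminate r3.
Only (r1, s1) remains, with payoff 2.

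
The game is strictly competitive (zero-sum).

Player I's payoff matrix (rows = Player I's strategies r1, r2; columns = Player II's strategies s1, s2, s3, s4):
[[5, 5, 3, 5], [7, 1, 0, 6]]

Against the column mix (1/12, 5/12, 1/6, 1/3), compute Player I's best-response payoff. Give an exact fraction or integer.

r1: (5)·(1/12) + (5)·(5/12) + (3)·(1/6) + (5)·(1/3) = 14/3.
r2: (7)·(1/12) + (1)·(5/12) + (0)·(1/6) + (6)·(1/3) = 3.
The best pure response is r1 with expected payoff 14/3.

14/3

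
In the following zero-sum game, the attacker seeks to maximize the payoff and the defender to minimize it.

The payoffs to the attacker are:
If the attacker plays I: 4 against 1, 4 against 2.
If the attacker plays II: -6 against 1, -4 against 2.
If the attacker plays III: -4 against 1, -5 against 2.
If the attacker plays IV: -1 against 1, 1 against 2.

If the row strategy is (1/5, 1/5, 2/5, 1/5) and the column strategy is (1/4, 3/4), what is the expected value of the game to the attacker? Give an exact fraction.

Against (1/4, 3/4), each row's expected payoff is I: 4; II: -9/2; III: -19/4; IV: 1/2.
Taking the (1/5, 1/5, 2/5, 1/5)-weighted average: (1/5)·(4) + (1/5)·(-9/2) + (2/5)·(-19/4) + (1/5)·(1/2) = -19/10.

-19/10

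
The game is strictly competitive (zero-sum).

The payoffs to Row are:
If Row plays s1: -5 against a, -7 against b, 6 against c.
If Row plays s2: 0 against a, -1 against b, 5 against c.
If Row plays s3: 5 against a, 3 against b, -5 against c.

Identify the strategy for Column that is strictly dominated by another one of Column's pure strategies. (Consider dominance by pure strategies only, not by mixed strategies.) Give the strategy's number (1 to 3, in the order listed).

Column prefers columns that give Row less. Compare a with b: -7 < -5, -1 < 0, 3 < 5.
So b strictly dominates a for Column; a is strictly dominated.

1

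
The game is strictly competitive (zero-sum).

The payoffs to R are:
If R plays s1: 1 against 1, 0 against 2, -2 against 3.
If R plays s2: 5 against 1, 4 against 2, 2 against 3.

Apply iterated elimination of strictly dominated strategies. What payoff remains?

2

Column 1 is strictly dominated by 2 for C (0<1, 4<5); eliminate 1.
Row s1 is strictly dominated by row s2 (4>0, 2>-2); eliminate s1.
Column 2 is strictly dominated by 3 for C (2<4); eliminate 2.
Only (s2, 3) remains, with payoff 2.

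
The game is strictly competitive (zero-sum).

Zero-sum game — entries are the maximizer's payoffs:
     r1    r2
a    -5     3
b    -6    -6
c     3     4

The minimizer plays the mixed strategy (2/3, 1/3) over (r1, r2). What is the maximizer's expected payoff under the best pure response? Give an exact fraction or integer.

a: (-5)·(2/3) + (3)·(1/3) = -7/3.
b: (-6)·(2/3) + (-6)·(1/3) = -6.
c: (3)·(2/3) + (4)·(1/3) = 10/3.
The best pure response is c with expected payoff 10/3.

10/3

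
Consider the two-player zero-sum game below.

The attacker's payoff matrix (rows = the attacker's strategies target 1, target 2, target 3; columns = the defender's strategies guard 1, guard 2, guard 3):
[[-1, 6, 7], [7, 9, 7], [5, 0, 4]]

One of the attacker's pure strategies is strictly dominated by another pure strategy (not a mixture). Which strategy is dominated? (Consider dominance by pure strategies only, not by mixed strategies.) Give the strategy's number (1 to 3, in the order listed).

3

Compare target 3 with target 2: 7 > 5, 9 > 0, 7 > 4.
So target 2 strictly dominates target 3 for the attacker; target 3 is strictly dominated.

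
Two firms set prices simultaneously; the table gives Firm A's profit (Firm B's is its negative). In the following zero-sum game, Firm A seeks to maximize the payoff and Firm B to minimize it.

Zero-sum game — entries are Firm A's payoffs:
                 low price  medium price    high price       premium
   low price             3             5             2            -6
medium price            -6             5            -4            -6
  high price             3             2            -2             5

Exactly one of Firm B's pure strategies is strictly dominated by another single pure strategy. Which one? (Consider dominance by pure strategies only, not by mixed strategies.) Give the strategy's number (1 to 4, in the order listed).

Firm B prefers columns that give Firm A less. Compare medium price with high price: 2 < 5, -4 < 5, -2 < 2.
So high price strictly dominates medium price for Firm B; medium price is strictly dominated.

2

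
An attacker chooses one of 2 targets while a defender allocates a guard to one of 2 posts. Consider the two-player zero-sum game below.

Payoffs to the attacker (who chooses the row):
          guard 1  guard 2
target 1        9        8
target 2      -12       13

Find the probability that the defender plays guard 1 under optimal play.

Row minima are 8 and -12, so the attacker's maximin is 8; column maxima are 9 and 13, so the defender's minimax is 9. These differ, so the equilibrium is in mixed strategies.
Let the defender play guard 1 with probability q. The attacker is indifferent when 9q + 8(1−q) = −12q + 13(1−q), giving q = 5/26.

5/26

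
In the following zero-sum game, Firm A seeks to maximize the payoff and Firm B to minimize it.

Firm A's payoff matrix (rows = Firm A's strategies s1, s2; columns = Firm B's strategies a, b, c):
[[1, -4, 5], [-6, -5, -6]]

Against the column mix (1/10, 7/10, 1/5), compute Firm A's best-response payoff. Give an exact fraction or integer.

-17/10

s1: (1)·(1/10) + (-4)·(7/10) + (5)·(1/5) = -17/10.
s2: (-6)·(1/10) + (-5)·(7/10) + (-6)·(1/5) = -53/10.
The best pure response is s1 with expected payoff -17/10.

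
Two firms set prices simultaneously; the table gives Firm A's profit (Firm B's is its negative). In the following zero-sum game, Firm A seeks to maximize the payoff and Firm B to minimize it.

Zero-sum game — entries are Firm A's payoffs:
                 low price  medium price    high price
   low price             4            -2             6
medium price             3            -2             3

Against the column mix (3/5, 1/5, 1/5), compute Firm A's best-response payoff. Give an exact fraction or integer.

low price: (4)·(3/5) + (-2)·(1/5) + (6)·(1/5) = 16/5.
medium price: (3)·(3/5) + (-2)·(1/5) + (3)·(1/5) = 2.
The best pure response is low price with expected payoff 16/5.

16/5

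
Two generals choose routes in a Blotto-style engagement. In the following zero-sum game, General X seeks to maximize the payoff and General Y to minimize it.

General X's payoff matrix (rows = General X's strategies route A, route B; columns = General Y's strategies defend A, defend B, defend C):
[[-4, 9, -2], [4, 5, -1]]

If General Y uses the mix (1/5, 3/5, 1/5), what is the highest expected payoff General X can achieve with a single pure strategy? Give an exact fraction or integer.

21/5

route A: (-4)·(1/5) + (9)·(3/5) + (-2)·(1/5) = 21/5.
route B: (4)·(1/5) + (5)·(3/5) + (-1)·(1/5) = 18/5.
The best pure response is route A with expected payoff 21/5.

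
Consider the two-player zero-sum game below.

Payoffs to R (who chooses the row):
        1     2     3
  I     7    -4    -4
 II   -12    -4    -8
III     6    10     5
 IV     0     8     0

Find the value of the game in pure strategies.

5

Row minima: -4, -12, 5, 0 → R's maximin is 5.
Column maxima: 7, 10, 5 → C's minimax is 5.
They coincide at (III, 3), so the value is 5.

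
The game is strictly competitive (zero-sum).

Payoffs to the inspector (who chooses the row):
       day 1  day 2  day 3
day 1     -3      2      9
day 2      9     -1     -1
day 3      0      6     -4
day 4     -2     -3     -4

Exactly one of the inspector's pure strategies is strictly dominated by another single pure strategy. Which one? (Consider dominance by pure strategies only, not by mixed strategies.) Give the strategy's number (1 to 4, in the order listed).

Compare day 4 with day 2: 9 > -2, -1 > -3, -1 > -4.
So day 2 strictly dominates day 4 for the inspector; day 4 is strictly dominated.

4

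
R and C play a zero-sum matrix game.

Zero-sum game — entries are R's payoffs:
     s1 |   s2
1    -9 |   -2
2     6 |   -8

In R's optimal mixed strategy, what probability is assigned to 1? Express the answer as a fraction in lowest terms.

Row minima are -9 and -8, so R's maximin is -8; column maxima are 6 and -2, so C's minimax is -2. These differ, so the equilibrium is in mixed strategies.
Let R play 1 with probability p. C is indifferent when −9p + 6(1−p) = −2p − 8(1−p), giving p = 2/3.

2/3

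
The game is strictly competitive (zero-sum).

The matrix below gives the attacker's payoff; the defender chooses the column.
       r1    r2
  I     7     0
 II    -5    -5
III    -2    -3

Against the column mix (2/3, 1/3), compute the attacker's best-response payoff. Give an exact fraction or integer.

I: (7)·(2/3) + (0)·(1/3) = 14/3.
II: (-5)·(2/3) + (-5)·(1/3) = -5.
III: (-2)·(2/3) + (-3)·(1/3) = -7/3.
The best pure response is I with expected payoff 14/3.

14/3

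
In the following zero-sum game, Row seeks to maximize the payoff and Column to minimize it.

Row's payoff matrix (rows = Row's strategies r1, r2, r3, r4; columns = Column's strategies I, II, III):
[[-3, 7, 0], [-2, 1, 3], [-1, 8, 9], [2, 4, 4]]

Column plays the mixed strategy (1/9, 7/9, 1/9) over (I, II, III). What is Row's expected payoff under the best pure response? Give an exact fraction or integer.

r1: (-3)·(1/9) + (7)·(7/9) + (0)·(1/9) = 46/9.
r2: (-2)·(1/9) + (1)·(7/9) + (3)·(1/9) = 8/9.
r3: (-1)·(1/9) + (8)·(7/9) + (9)·(1/9) = 64/9.
r4: (2)·(1/9) + (4)·(7/9) + (4)·(1/9) = 34/9.
The best pure response is r3 with expected payoff 64/9.

64/9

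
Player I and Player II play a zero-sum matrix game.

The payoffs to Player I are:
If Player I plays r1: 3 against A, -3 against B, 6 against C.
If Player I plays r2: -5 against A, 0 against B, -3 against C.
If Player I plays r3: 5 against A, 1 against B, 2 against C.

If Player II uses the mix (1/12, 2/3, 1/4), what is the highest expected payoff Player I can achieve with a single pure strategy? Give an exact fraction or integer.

19/12

r1: (3)·(1/12) + (-3)·(2/3) + (6)·(1/4) = -1/4.
r2: (-5)·(1/12) + (0)·(2/3) + (-3)·(1/4) = -7/6.
r3: (5)·(1/12) + (1)·(2/3) + (2)·(1/4) = 19/12.
The best pure response is r3 with expected payoff 19/12.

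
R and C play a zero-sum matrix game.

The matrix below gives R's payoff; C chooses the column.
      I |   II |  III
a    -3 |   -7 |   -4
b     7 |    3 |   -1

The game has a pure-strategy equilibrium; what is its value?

Row minima: -7, -1 → R's maximin is -1.
Column maxima: 7, 3, -1 → C's minimax is -1.
They coincide at (b, III), so the value is -1.

-1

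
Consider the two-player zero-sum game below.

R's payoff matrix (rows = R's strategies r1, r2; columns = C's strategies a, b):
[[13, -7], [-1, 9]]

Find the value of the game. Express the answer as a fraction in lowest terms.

11/3

Row minima are -7 and -1, so R's maximin is -1; column maxima are 13 and 9, so C's minimax is 9. These differ, so the equilibrium is in mixed strategies.
Let R play r1 with probability p. C is indifferent when 13p − (1−p) = −7p + 9(1−p), giving p = 1/3.
Let C play a with probability q. R is indifferent when 13q − 7(1−q) = −q + 9(1−q), giving q = 8/15.
The value is 13·(8/15) + (-7)·(7/15) = 11/3.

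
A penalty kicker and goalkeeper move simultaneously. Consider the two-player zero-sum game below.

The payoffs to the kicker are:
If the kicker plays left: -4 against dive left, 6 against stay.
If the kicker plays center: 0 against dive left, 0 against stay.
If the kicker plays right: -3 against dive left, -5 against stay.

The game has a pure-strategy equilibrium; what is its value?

0

Row minima: -4, 0, -5 → the kicker's maximin is 0.
Column maxima: 0, 6 → the goalkeeper's minimax is 0.
They coincide at (center, dive left), so the value is 0.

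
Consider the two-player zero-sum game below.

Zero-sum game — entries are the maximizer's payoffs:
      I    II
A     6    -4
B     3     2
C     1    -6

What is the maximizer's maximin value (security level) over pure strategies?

2

The worst-case payoff for each row is A: -4, B: 2, C: -6.
The best of these is 2.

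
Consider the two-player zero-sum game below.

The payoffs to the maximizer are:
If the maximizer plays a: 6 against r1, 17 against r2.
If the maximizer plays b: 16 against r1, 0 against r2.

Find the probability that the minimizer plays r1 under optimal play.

Row minima are 6 and 0, so the maximizer's maximin is 6; column maxima are 16 and 17, so the minimizer's minimax is 16. These differ, so the equilibrium is in mixed strategies.
Let the minimizer play r1 with probability q. The maximizer is indifferent when 6q + 17(1−q) = 16q, giving q = 17/27.

17/27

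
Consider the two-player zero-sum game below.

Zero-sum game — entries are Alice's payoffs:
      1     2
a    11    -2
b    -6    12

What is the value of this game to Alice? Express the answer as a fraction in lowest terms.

120/31

Row minima are -2 and -6, so Alice's maximin is -2; column maxima are 11 and 12, so Bob's minimax is 11. These differ, so the equilibrium is in mixed strategies.
Let Alice play a with probability p. Bob is indifferent when 11p − 6(1−p) = −2p + 12(1−p), giving p = 18/31.
Let Bob play 1 with probability q. Alice is indifferent when 11q − 2(1−q) = −6q + 12(1−q), giving q = 14/31.
The value is 11·(14/31) + (-2)·(17/31) = 120/31.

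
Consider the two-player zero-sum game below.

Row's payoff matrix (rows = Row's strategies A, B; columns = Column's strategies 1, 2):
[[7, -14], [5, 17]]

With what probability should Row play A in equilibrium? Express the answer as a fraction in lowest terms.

4/11

Row minima are -14 and 5, so Row's maximin is 5; column maxima are 7 and 17, so Column's minimax is 7. These differ, so the equilibrium is in mixed strategies.
Let Row play A with probability p. Column is indifferent when 7p + 5(1−p) = −14p + 17(1−p), giving p = 4/11.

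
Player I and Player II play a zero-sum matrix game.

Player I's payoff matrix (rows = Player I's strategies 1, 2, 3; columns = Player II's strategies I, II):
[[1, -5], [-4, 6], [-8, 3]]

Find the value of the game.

Row 3 is strictly dominated by row 2, so Player I never plays it.
The remaining 2×2 game on (1, 2) × (I, II) has no saddle point. Let Player I play 1 with probability p; indifference gives p − 4(1−p) = −5p + 6(1−p), so p = 5/8.
Similarly Player II's optimal q on I is 11/16, and the value is 1·(11/16) + (-5)·(5/16) = -7/8.

-7/8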